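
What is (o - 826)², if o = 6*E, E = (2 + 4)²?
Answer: 372100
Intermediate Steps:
E = 36 (E = 6² = 36)
o = 216 (o = 6*36 = 216)
(o - 826)² = (216 - 826)² = (-610)² = 372100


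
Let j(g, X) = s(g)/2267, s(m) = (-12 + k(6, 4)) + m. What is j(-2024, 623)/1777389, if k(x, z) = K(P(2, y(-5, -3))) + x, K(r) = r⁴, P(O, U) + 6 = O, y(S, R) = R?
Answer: -1774/4029340863 ≈ -4.4027e-7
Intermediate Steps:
P(O, U) = -6 + O
k(x, z) = 256 + x (k(x, z) = (-6 + 2)⁴ + x = (-4)⁴ + x = 256 + x)
s(m) = 250 + m (s(m) = (-12 + (256 + 6)) + m = (-12 + 262) + m = 250 + m)
j(g, X) = 250/2267 + g/2267 (j(g, X) = (250 + g)/2267 = (250 + g)*(1/2267) = 250/2267 + g/2267)
j(-2024, 623)/1777389 = (250/2267 + (1/2267)*(-2024))/1777389 = (250/2267 - 2024/2267)*(1/1777389) = -1774/2267*1/1777389 = -1774/4029340863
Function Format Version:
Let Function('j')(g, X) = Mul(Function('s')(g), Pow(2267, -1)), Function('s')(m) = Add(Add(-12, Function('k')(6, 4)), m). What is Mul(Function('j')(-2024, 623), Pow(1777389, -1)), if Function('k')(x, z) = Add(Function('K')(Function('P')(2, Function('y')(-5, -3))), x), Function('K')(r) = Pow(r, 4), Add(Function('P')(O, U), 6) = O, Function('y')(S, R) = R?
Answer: Rational(-1774, 4029340863) ≈ -4.4027e-7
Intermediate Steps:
Function('P')(O, U) = Add(-6, O)
Function('k')(x, z) = Add(256, x) (Function('k')(x, z) = Add(Pow(Add(-6, 2), 4), x) = Add(Pow(-4, 4), x) = Add(256, x))
Function('s')(m) = Add(250, m) (Function('s')(m) = Add(Add(-12, Add(256, 6)), m) = Add(Add(-12, 262), m) = Add(250, m))
Function('j')(g, X) = Add(Rational(250, 2267), Mul(Rational(1, 2267), g)) (Function('j')(g, X) = Mul(Add(250, g), Pow(2267, -1)) = Mul(Add(250, g), Rational(1, 2267)) = Add(Rational(250, 2267), Mul(Rational(1, 2267), g)))
Mul(Function('j')(-2024, 623), Pow(1777389, -1)) = Mul(Add(Rational(250, 2267), Mul(Rational(1, 2267), -2024)), Pow(1777389, -1)) = Mul(Add(Rational(250, 2267), Rational(-2024, 2267)), Rational(1, 1777389)) = Mul(Rational(-1774, 2267), Rational(1, 1777389)) = Rational(-1774, 4029340863)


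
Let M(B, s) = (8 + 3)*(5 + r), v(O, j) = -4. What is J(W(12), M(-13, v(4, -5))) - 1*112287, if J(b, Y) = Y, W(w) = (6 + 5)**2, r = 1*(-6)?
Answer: -112298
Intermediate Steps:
r = -6
M(B, s) = -11 (M(B, s) = (8 + 3)*(5 - 6) = 11*(-1) = -11)
W(w) = 121 (W(w) = 11**2 = 121)
J(W(12), M(-13, v(4, -5))) - 1*112287 = -11 - 1*112287 = -11 - 112287 = -112298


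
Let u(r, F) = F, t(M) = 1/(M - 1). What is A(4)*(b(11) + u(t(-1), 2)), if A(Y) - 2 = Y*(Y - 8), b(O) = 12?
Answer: -196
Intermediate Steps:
t(M) = 1/(-1 + M)
A(Y) = 2 + Y*(-8 + Y) (A(Y) = 2 + Y*(Y - 8) = 2 + Y*(-8 + Y))
A(4)*(b(11) + u(t(-1), 2)) = (2 + 4² - 8*4)*(12 + 2) = (2 + 16 - 32)*14 = -14*14 = -196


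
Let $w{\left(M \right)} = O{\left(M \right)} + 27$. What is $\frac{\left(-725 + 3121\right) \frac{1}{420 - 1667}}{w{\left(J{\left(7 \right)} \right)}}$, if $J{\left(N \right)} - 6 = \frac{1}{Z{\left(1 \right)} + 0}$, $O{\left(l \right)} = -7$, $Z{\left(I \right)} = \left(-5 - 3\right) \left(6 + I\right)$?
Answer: $- \frac{599}{6235} \approx -0.096071$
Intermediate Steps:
$Z{\left(I \right)} = -48 - 8 I$ ($Z{\left(I \right)} = - 8 \left(6 + I\right) = -48 - 8 I$)
$J{\left(N \right)} = \frac{335}{56}$ ($J{\left(N \right)} = 6 + \frac{1}{\left(-48 - 8\right) + 0} = 6 + \frac{1}{-56 + 0} = 6 + \frac{1}{-56} = 6 - \frac{1}{56} = \frac{335}{56}$)
$w{\left(M \right)} = 20$ ($w{\left(M \right)} = -7 + 27 = 20$)
$\frac{\left(-725 + 3121\right) \frac{1}{420 - 1667}}{w{\left(J{\left(7 \right)} \right)}} = \frac{\left(-725 + 3121\right) \frac{1}{420 - 1667}}{20} = \frac{2396}{-1247} \cdot \frac{1}{20} = 2396 \left(- \frac{1}{1247}\right) \frac{1}{20} = \left(- \frac{2396}{1247}\right) \frac{1}{20} = - \frac{599}{6235}$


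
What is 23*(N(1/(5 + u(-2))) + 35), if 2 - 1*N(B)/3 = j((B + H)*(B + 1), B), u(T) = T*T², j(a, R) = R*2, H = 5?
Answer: 989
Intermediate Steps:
j(a, R) = 2*R
u(T) = T³
N(B) = 6 - 6*B
23*(N(1/(5 + u(-2))) + 35) = 23*((6 - 6/(5 + (-2)³)) + 35) = 23*((6 - 6/(5 - 8)) + 35) = 23*((6 - 6/(-3)) + 35) = 23*((6 - 6*(-⅓)) + 35) = 23*((6 + 2) + 35) = 23*(8 + 35) = 23*43 = 989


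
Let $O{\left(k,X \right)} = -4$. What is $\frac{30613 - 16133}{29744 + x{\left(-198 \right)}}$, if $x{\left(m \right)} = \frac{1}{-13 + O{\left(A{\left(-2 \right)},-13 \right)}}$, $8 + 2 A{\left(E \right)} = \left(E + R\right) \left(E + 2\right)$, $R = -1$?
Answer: $\frac{246160}{505647} \approx 0.48682$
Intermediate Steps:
$A{\left(E \right)} = -4 + \frac{\left(-1 + E\right) \left(2 + E\right)}{2}$ ($A{\left(E \right)} = -4 + \frac{\left(E - 1\right) \left(E + 2\right)}{2} = -4 + \frac{\left(-1 + E\right) \left(2 + E\right)}{2}$)
$x{\left(m \right)} = - \frac{1}{17}$ ($x{\left(m \right)} = \frac{1}{-13 - 4} = \frac{1}{-17} = - \frac{1}{17}$)
$\frac{30613 - 16133}{29744 + x{\left(-198 \right)}} = \frac{30613 - 16133}{29744 - \frac{1}{17}} = \frac{14480}{\frac{505647}{17}} = 14480 \cdot \frac{17}{505647} = \frac{246160}{505647}$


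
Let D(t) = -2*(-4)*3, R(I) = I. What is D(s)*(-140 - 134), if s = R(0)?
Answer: -6576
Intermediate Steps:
s = 0
D(t) = 24 (D(t) = 8*3 = 24)
D(s)*(-140 - 134) = 24*(-140 - 134) = 24*(-274) = -6576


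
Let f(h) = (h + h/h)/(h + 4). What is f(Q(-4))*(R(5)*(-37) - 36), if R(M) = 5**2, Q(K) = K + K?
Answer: -6727/4 ≈ -1681.8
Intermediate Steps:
Q(K) = 2*K
R(M) = 25
f(h) = (1 + h)/(4 + h) (f(h) = (h + 1)/(4 + h) = (1 + h)/(4 + h))
f(Q(-4))*(R(5)*(-37) - 36) = ((1 + 2*(-4))/(4 + 2*(-4)))*(25*(-37) - 36) = ((1 - 8)/(4 - 8))*(-925 - 36) = (-7/(-4))*(-961) = -1/4*(-7)*(-961) = (7/4)*(-961) = -6727/4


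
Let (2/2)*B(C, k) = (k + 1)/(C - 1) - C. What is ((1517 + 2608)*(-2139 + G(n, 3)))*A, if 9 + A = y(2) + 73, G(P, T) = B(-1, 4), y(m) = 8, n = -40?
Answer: -635728500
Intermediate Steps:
B(C, k) = -C + (1 + k)/(-1 + C) (B(C, k) = (k + 1)/(C - 1) - C = (1 + k)/(-1 + C) - C = -C + (1 + k)/(-1 + C))
G(P, T) = -3/2 (G(P, T) = (1 - 1 + 4 - 1*(-1)**2)/(-1 - 1) = (1 - 1 + 4 - 1*1)/(-2) = -(1 - 1 + 4 - 1)/2 = -1/2*3 = -3/2)
A = 72 (A = -9 + (8 + 73) = -9 + 81 = 72)
((1517 + 2608)*(-2139 + G(n, 3)))*A = ((1517 + 2608)*(-2139 - 3/2))*72 = (4125*(-4281/2))*72 = -17659125/2*72 = -635728500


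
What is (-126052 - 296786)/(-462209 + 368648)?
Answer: 10842/2399 ≈ 4.5194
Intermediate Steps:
(-126052 - 296786)/(-462209 + 368648) = -422838/(-93561) = -422838*(-1/93561) = 10842/2399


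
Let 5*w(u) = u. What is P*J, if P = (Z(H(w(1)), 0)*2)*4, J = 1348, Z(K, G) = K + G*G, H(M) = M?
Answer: 10784/5 ≈ 2156.8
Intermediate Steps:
w(u) = u/5
Z(K, G) = K + G**2
P = 8/5 (P = (((1/5)*1 + 0**2)*2)*4 = ((1/5 + 0)*2)*4 = ((1/5)*2)*4 = (2/5)*4 = 8/5 ≈ 1.6000)
P*J = (8/5)*1348 = 10784/5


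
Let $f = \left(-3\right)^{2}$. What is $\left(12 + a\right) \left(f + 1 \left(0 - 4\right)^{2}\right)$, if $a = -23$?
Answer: $-275$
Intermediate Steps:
$f = 9$
$\left(12 + a\right) \left(f + 1 \left(0 - 4\right)^{2}\right) = \left(12 - 23\right) \left(9 + 1 \left(0 - 4\right)^{2}\right) = - 11 \left(9 + 1 \left(-4\right)^{2}\right) = - 11 \left(9 + 1 \cdot 16\right) = - 11 \left(9 + 16\right) = \left(-11\right) 25 = -275$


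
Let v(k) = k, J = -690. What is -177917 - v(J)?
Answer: -177227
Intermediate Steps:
-177917 - v(J) = -177917 - 1*(-690) = -177917 + 690 = -177227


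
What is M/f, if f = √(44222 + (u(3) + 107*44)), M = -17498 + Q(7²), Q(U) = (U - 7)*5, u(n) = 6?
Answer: -4322*√12234/6117 ≈ -78.150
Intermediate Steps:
Q(U) = -35 + 5*U (Q(U) = (-7 + U)*5 = -35 + 5*U)
M = -17288 (M = -17498 + (-35 + 5*7²) = -17498 + (-35 + 5*49) = -17498 + (-35 + 245) = -17498 + 210 = -17288)
f = 2*√12234 (f = √(44222 + (6 + 107*44)) = √(44222 + (6 + 4708)) = √(44222 + 4714) = √48936 = 2*√12234 ≈ 221.21)
M/f = -17288*√12234/24468 = -4322*√12234/6117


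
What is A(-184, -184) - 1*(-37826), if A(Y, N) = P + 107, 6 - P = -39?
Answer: 37978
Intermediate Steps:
P = 45 (P = 6 - 1*(-39) = 6 + 39 = 45)
A(Y, N) = 152 (A(Y, N) = 45 + 107 = 152)
A(-184, -184) - 1*(-37826) = 152 - 1*(-37826) = 152 + 37826 = 37978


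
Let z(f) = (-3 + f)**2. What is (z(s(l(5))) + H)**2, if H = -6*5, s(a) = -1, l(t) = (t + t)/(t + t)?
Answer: 196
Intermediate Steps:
l(t) = 1 (l(t) = (2*t)/((2*t)) = (2*t)*(1/(2*t)) = 1)
H = -30
(z(s(l(5))) + H)**2 = ((-3 - 1)**2 - 30)**2 = ((-4)**2 - 30)**2 = (16 - 30)**2 = (-14)**2 = 196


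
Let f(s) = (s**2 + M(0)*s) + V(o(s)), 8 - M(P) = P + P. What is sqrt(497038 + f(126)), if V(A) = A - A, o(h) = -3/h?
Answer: sqrt(513922) ≈ 716.88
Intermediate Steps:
V(A) = 0
M(P) = 8 - 2*P (M(P) = 8 - (P + P) = 8 - 2*P)
f(s) = s**2 + 8*s (f(s) = (s**2 + (8 - 2*0)*s) + 0 = (s**2 + (8 + 0)*s) + 0 = (s**2 + 8*s) + 0 = s**2 + 8*s)
sqrt(497038 + f(126)) = sqrt(497038 + 126*(8 + 126)) = sqrt(497038 + 126*134) = sqrt(497038 + 16884) = sqrt(513922)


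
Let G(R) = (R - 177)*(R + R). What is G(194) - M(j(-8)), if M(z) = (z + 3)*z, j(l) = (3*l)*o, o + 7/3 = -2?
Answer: -4532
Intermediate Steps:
o = -13/3 (o = -7/3 - 2 = -13/3 ≈ -4.3333)
G(R) = 2*R*(-177 + R) (G(R) = (-177 + R)*(2*R) = 2*R*(-177 + R))
j(l) = -13*l (j(l) = (3*l)*(-13/3) = -13*l)
M(z) = z*(3 + z) (M(z) = (3 + z)*z = z*(3 + z))
G(194) - M(j(-8)) = 2*194*(-177 + 194) - (-13*(-8))*(3 - 13*(-8)) = 2*194*17 - 104*(3 + 104) = 6596 - 104*107 = 6596 - 1*11128 = 6596 - 11128 = -4532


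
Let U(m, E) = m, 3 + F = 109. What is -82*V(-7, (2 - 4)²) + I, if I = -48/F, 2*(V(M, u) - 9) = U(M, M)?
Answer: -23927/53 ≈ -451.45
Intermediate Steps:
F = 106 (F = -3 + 109 = 106)
V(M, u) = 9 + M/2
I = -24/53 (I = -48/106 = -48*1/106 = -24/53 ≈ -0.45283)
-82*V(-7, (2 - 4)²) + I = -82*(9 + (½)*(-7)) - 24/53 = -82*(9 - 7/2) - 24/53 = -82*11/2 - 24/53 = -451 - 24/53 = -23927/53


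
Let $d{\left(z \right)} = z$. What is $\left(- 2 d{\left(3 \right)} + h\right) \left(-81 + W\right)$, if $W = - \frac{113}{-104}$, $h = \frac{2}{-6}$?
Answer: $\frac{157909}{312} \approx 506.12$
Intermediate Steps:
$h = - \frac{1}{3}$ ($h = 2 \left(- \frac{1}{6}\right) = - \frac{1}{3} \approx -0.33333$)
$W = \frac{113}{104}$ ($W = \left(-113\right) \left(- \frac{1}{104}\right) = \frac{113}{104} \approx 1.0865$)
$\left(- 2 d{\left(3 \right)} + h\right) \left(-81 + W\right) = \left(\left(-2\right) 3 - \frac{1}{3}\right) \left(-81 + \frac{113}{104}\right) = \left(-6 - \frac{1}{3}\right) \left(- \frac{8311}{104}\right) = \left(- \frac{19}{3}\right) \left(- \frac{8311}{104}\right) = \frac{157909}{312}$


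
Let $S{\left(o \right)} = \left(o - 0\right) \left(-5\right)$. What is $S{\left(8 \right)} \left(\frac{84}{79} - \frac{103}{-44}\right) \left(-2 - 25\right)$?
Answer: $\frac{3194910}{869} \approx 3676.5$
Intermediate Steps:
$S{\left(o \right)} = - 5 o$ ($S{\left(o \right)} = \left(o + 0\right) \left(-5\right) = o \left(-5\right) = - 5 o$)
$S{\left(8 \right)} \left(\frac{84}{79} - \frac{103}{-44}\right) \left(-2 - 25\right) = \left(-5\right) 8 \left(\frac{84}{79} - \frac{103}{-44}\right) \left(-2 - 25\right) = - 40 \left(84 \cdot \frac{1}{79} - - \frac{103}{44}\right) \left(-27\right) = - 40 \left(\frac{84}{79} + \frac{103}{44}\right) \left(-27\right) = \left(-40\right) \frac{11833}{3476} \left(-27\right) = \left(- \frac{118330}{869}\right) \left(-27\right) = \frac{3194910}{869}$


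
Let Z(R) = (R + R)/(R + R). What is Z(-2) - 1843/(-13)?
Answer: 1856/13 ≈ 142.77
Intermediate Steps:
Z(R) = 1 (Z(R) = (2*R)/((2*R)) = (2*R)*(1/(2*R)) = 1)
Z(-2) - 1843/(-13) = 1 - 1843/(-13) = 1 - 1843*(-1)/13 = 1 - 97*(-19/13) = 1 + 1843/13 = 1856/13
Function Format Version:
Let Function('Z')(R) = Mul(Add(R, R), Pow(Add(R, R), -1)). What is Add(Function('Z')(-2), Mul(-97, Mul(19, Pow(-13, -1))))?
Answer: Rational(1856, 13) ≈ 142.77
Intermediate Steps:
Function('Z')(R) = 1 (Function('Z')(R) = Mul(Mul(2, R), Pow(Mul(2, R), -1)) = Mul(Mul(2, R), Mul(Rational(1, 2), Pow(R, -1))) = 1)
Add(Function('Z')(-2), Mul(-97, Mul(19, Pow(-13, -1)))) = Add(1, Mul(-97, Mul(19, Pow(-13, -1)))) = Add(1, Mul(-97, Mul(19, Rational(-1, 13)))) = Add(1, Mul(-97, Rational(-19, 13))) = Add(1, Rational(1843, 13)) = Rational(1856, 13)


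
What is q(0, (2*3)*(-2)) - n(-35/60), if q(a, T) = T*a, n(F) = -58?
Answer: 58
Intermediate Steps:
q(0, (2*3)*(-2)) - n(-35/60) = ((2*3)*(-2))*0 - 1*(-58) = (6*(-2))*0 + 58 = -12*0 + 58 = 0 + 58 = 58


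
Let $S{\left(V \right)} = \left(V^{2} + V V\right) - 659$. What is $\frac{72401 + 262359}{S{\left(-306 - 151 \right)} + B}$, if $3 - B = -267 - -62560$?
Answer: $\frac{334760}{354749} \approx 0.94365$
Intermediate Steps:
$B = -62290$ ($B = 3 - \left(-267 - -62560\right) = 3 - \left(-267 + 62560\right) = 3 - 62293 = -62290$)
$S{\left(V \right)} = -659 + 2 V^{2}$ ($S{\left(V \right)} = \left(V^{2} + V^{2}\right) - 659 = 2 V^{2} - 659 = -659 + 2 V^{2}$)
$\frac{72401 + 262359}{S{\left(-306 - 151 \right)} + B} = \frac{72401 + 262359}{\left(-659 + 2 \left(-306 - 151\right)^{2}\right) - 62290} = \frac{334760}{\left(-659 + 2 \left(-457\right)^{2}\right) - 62290} = \frac{334760}{\left(-659 + 2 \cdot 208849\right) - 62290} = \frac{334760}{\left(-659 + 417698\right) - 62290} = \frac{334760}{417039 - 62290} = \frac{334760}{354749}$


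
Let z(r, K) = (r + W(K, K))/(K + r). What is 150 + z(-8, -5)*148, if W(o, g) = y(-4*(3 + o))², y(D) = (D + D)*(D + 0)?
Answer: -2421698/13 ≈ -1.8628e+5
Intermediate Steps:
y(D) = 2*D² (y(D) = (2*D)*D = 2*D²)
W(o, g) = 4*(-12 - 4*o)⁴ (W(o, g) = (2*(-4*(3 + o))²)² = (2*(-12 - 4*o)²)² = 4*(-12 - 4*o)⁴)
z(r, K) = (r + 1024*(3 + K)⁴)/(K + r)
150 + z(-8, -5)*148 = 150 + ((-8 + 1024*(3 - 5)⁴)/(-5 - 8))*148 = 150 + ((-8 + 1024*(-2)⁴)/(-13))*148 = 150 - (-8 + 1024*16)/13*148 = 150 - (-8 + 16384)/13*148 = 150 - 1/13*16376*148 = 150 - 16376/13*148 = 150 - 2423648/13 = -2421698/13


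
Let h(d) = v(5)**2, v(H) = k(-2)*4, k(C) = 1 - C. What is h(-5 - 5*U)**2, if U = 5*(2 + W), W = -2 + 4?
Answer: 20736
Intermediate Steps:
W = 2
U = 20 (U = 5*(2 + 2) = 5*4 = 20)
v(H) = 12 (v(H) = (1 - 1*(-2))*4 = (1 + 2)*4 = 3*4 = 12)
h(d) = 144 (h(d) = 12**2 = 144)
h(-5 - 5*U)**2 = 144**2 = 20736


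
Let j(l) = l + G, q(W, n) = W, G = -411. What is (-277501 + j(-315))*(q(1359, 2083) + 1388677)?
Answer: -386745546172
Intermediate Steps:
j(l) = -411 + l (j(l) = l - 411 = -411 + l)
(-277501 + j(-315))*(q(1359, 2083) + 1388677) = (-277501 + (-411 - 315))*(1359 + 1388677) = (-277501 - 726)*1390036 = -278227*1390036 = -386745546172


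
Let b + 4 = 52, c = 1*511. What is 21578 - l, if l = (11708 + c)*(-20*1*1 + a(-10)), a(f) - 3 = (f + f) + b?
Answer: -112831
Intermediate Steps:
c = 511
b = 48 (b = -4 + 52 = 48)
a(f) = 51 + 2*f (a(f) = 3 + ((f + f) + 48) = 3 + (2*f + 48) = 3 + (48 + 2*f) = 51 + 2*f)
l = 134409 (l = (11708 + 511)*(-20*1*1 + (51 + 2*(-10))) = 12219*(-20*1 + (51 - 20)) = 12219*(-20 + 31) = 12219*11 = 134409)
21578 - l = 21578 - 1*134409 = 21578 - 134409 = -112831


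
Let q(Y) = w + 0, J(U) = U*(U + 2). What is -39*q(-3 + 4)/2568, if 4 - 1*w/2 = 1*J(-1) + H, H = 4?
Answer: -13/428 ≈ -0.030374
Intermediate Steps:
J(U) = U*(2 + U)
w = 2 (w = 8 - 2*(1*(-(2 - 1)) + 4) = 8 - 2*(1*(-1*1) + 4) = 8 - 2*(1*(-1) + 4) = 8 - 2*(-1 + 4) = 8 - 2*3 = 8 - 6 = 2)
q(Y) = 2 (q(Y) = 2 + 0 = 2)
-39*q(-3 + 4)/2568 = -39*2/2568 = -78*1/2568 = -13/428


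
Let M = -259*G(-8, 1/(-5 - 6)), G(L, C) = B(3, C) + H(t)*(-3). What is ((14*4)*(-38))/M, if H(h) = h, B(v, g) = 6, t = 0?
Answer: 152/111 ≈ 1.3694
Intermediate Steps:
G(L, C) = 6 (G(L, C) = 6 + 0*(-3) = 6 + 0 = 6)
M = -1554 (M = -259*6 = -1554)
((14*4)*(-38))/M = ((14*4)*(-38))/(-1554) = (56*(-38))*(-1/1554) = -2128*(-1/1554) = 152/111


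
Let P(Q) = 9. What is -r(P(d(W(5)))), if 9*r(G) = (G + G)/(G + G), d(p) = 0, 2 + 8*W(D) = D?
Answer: -1/9 ≈ -0.11111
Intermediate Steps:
W(D) = -1/4 + D/8
r(G) = 1/9 (r(G) = ((G + G)/(G + G))/9 = ((2*G)/((2*G)))/9 = ((2*G)*(1/(2*G)))/9 = (1/9)*1 = 1/9)
-r(P(d(W(5)))) = -1*1/9 = -1/9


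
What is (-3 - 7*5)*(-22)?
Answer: 836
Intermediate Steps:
(-3 - 7*5)*(-22) = (-3 - 35)*(-22) = -38*(-22) = 836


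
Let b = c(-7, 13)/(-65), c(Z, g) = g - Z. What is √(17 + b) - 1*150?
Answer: -150 + √2821/13 ≈ -145.91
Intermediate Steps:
b = -4/13 (b = (13 - 1*(-7))/(-65) = (13 + 7)*(-1/65) = 20*(-1/65) = -4/13 ≈ -0.30769)
√(17 + b) - 1*150 = √(17 - 4/13) - 1*150 = √(217/13) - 150 = √2821/13 - 150 = -150 + √2821/13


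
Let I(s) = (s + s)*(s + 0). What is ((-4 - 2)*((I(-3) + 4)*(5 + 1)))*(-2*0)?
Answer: 0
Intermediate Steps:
I(s) = 2*s² (I(s) = (2*s)*s = 2*s²)
((-4 - 2)*((I(-3) + 4)*(5 + 1)))*(-2*0) = ((-4 - 2)*((2*(-3)² + 4)*(5 + 1)))*(-2*0) = -6*(2*9 + 4)*6*0 = -6*(18 + 4)*6*0 = -132*6*0 = -6*132*0 = -792*0 = 0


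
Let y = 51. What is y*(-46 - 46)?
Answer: -4692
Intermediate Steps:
y*(-46 - 46) = 51*(-46 - 46) = 51*(-92) = -4692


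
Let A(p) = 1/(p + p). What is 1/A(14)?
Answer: 28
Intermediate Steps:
A(p) = 1/(2*p)
1/A(14) = 1/((1/2)/14) = 1/((1/2)*(1/14)) = 1/(1/28) = 28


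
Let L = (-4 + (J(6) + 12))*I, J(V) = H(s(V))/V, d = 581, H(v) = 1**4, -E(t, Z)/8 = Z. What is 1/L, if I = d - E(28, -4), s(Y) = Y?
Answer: 2/8967 ≈ 0.00022304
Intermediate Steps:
E(t, Z) = -8*Z
H(v) = 1
J(V) = 1/V
I = 549 (I = 581 - (-8)*(-4) = 581 - 1*32 = 581 - 32 = 549)
L = 8967/2 (L = (-4 + (1/6 + 12))*549 = (-4 + 73/6)*549 = (49/6)*549 = 8967/2 ≈ 4483.5)
1/L = 1/(8967/2) = 2/8967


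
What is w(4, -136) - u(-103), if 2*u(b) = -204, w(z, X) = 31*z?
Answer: 226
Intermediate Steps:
u(b) = -102 (u(b) = (½)*(-204) = -102)
w(4, -136) - u(-103) = 31*4 - 1*(-102) = 124 + 102 = 226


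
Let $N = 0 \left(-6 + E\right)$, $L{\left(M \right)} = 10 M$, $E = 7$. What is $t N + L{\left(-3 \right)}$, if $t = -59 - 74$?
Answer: $-30$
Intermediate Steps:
$N = 0$ ($N = 0 \left(-6 + 7\right) = 0 \cdot 1 = 0$)
$t = -133$
$t N + L{\left(-3 \right)} = \left(-133\right) 0 + 10 \left(-3\right) = 0 - 30 = -30$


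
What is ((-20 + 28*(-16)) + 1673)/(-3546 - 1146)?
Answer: -1205/4692 ≈ -0.25682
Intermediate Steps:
((-20 + 28*(-16)) + 1673)/(-3546 - 1146) = ((-20 - 448) + 1673)/(-4692) = (-468 + 1673)*(-1/4692) = 1205*(-1/4692) = -1205/4692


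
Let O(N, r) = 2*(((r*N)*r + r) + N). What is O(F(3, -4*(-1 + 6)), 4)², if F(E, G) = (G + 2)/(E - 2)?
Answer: 364816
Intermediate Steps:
F(E, G) = (2 + G)/(-2 + E)
O(N, r) = 2*N + 2*r + 2*N*r² (O(N, r) = 2*(((N*r)*r + r) + N) = 2*((N*r² + r) + N) = 2*((r + N*r²) + N) = 2*(N + r + N*r²) = 2*N + 2*r + 2*N*r²)
O(F(3, -4*(-1 + 6)), 4)² = (2*((2 - 4*(-1 + 6))/(-2 + 3)) + 2*4 + 2*((2 - 4*(-1 + 6))/(-2 + 3))*4²)² = (2*((2 - 4*5)/1) + 8 + 2*((2 - 4*5)/1)*16)² = (2*(1*(2 - 20)) + 8 + 2*(1*(2 - 20))*16)² = (2*(1*(-18)) + 8 + 2*(1*(-18))*16)² = (2*(-18) + 8 + 2*(-18)*16)² = (-36 + 8 - 576)² = (-604)² = 364816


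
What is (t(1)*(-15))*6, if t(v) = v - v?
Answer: 0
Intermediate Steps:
t(v) = 0
(t(1)*(-15))*6 = (0*(-15))*6 = 0*6 = 0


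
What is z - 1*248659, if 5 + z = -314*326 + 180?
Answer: -350848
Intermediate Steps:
z = -102189 (z = -5 + (-314*326 + 180) = -5 + (-102364 + 180) = -5 - 102184 = -102189)
z - 1*248659 = -102189 - 1*248659 = -102189 - 248659 = -350848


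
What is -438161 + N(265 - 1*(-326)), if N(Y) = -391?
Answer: -438552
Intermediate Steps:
-438161 + N(265 - 1*(-326)) = -438161 - 391 = -438552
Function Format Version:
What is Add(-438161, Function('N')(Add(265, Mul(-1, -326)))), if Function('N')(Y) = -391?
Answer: -438552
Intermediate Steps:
Add(-438161, Function('N')(Add(265, Mul(-1, -326)))) = Add(-438161, -391) = -438552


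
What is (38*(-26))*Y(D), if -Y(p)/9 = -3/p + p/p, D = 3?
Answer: 0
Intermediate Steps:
Y(p) = -9 + 27/p (Y(p) = -9*(-3/p + p/p) = -9*(-3/p + 1) = -9*(1 - 3/p) = -9 + 27/p)
(38*(-26))*Y(D) = (38*(-26))*(-9 + 27/3) = -988*(-9 + 27*(⅓)) = -988*(-9 + 9) = -988*0 = 0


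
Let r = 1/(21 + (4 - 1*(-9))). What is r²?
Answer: 1/1156 ≈ 0.00086505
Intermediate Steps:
r = 1/34 (r = 1/(21 + (4 + 9)) = 1/(21 + 13) = 1/34 ≈ 0.029412)
r² = (1/34)² = 1/1156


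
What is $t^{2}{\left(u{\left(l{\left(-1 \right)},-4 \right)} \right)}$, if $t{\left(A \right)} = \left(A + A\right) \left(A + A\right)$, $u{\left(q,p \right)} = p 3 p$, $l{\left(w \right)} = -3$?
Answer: $84934656$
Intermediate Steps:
$u{\left(q,p \right)} = 3 p^{2}$ ($u{\left(q,p \right)} = 3 p p = 3 p^{2}$)
$t{\left(A \right)} = 4 A^{2}$ ($t{\left(A \right)} = 2 A 2 A = 4 A^{2}$)
$t^{2}{\left(u{\left(l{\left(-1 \right)},-4 \right)} \right)} = \left(4 \left(3 \left(-4\right)^{2}\right)^{2}\right)^{2} = \left(4 \left(3 \cdot 16\right)^{2}\right)^{2} = \left(4 \cdot 48^{2}\right)^{2} = \left(4 \cdot 2304\right)^{2} = 9216^{2} = 84934656$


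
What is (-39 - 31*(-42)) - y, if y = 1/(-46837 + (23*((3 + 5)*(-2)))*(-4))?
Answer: 57295996/45365 ≈ 1263.0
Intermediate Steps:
y = -1/45365 (y = 1/(-46837 + (23*(8*(-2)))*(-4)) = 1/(-46837 + (23*(-16))*(-4)) = 1/(-46837 - 368*(-4)) = 1/(-46837 + 1472) = 1/(-45365) = -1/45365 ≈ -2.2043e-5)
(-39 - 31*(-42)) - y = (-39 - 31*(-42)) - 1*(-1/45365) = (-39 + 1302) + 1/45365 = 1263 + 1/45365 = 57295996/45365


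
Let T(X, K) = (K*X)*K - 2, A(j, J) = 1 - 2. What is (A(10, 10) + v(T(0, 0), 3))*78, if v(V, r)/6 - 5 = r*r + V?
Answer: 5538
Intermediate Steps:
A(j, J) = -1
T(X, K) = -2 + X*K² (T(X, K) = X*K² - 2 = -2 + X*K²)
v(V, r) = 30 + 6*V + 6*r² (v(V, r) = 30 + 6*(r*r + V) = 30 + 6*(r² + V) = 30 + 6*(V + r²) = 30 + (6*V + 6*r²) = 30 + 6*V + 6*r²)
(A(10, 10) + v(T(0, 0), 3))*78 = (-1 + (30 + 6*(-2 + 0*0²) + 6*3²))*78 = (-1 + (30 + 6*(-2 + 0*0) + 6*9))*78 = (-1 + (30 + 6*(-2 + 0) + 54))*78 = (-1 + (30 + 6*(-2) + 54))*78 = (-1 + (30 - 12 + 54))*78 = (-1 + 72)*78 = 71*78 = 5538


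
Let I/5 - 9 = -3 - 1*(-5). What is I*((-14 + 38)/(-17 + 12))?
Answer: -264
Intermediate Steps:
I = 55 (I = 45 + 5*(-3 - 1*(-5)) = 45 + 5*(-3 + 5) = 45 + 5*2 = 45 + 10 = 55)
I*((-14 + 38)/(-17 + 12)) = 55*((-14 + 38)/(-17 + 12)) = 55*(24/(-5)) = 55*(24*(-1/5)) = 55*(-24/5) = -264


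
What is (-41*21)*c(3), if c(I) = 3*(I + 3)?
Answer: -15498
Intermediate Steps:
c(I) = 9 + 3*I (c(I) = 3*(3 + I) = 9 + 3*I)
(-41*21)*c(3) = (-41*21)*(9 + 3*3) = -861*(9 + 9) = -861*18 = -15498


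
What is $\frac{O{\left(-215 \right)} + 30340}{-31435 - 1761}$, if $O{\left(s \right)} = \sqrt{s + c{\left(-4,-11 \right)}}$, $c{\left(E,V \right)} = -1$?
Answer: $- \frac{7585}{8299} - \frac{3 i \sqrt{6}}{16598} \approx -0.91397 - 0.00044273 i$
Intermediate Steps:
$O{\left(s \right)} = \sqrt{-1 + s}$ ($O{\left(s \right)} = \sqrt{s - 1} = \sqrt{-1 + s}$)
$\frac{O{\left(-215 \right)} + 30340}{-31435 - 1761} = \frac{\sqrt{-1 - 215} + 30340}{-31435 - 1761} = \frac{\sqrt{-216} + 30340}{-31435 - 1761} = \frac{6 i \sqrt{6} + 30340}{-31435 - 1761} = \frac{30340 + 6 i \sqrt{6}}{-33196} = \left(30340 + 6 i \sqrt{6}\right) \left(- \frac{1}{33196}\right) = - \frac{7585}{8299} - \frac{3 i \sqrt{6}}{16598}$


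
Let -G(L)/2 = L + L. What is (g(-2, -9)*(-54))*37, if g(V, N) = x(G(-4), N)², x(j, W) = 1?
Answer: -1998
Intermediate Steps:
G(L) = -4*L (G(L) = -2*(L + L) = -4*L)
g(V, N) = 1 (g(V, N) = 1² = 1)
(g(-2, -9)*(-54))*37 = (1*(-54))*37 = -54*37 = -1998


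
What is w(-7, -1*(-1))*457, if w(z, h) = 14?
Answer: 6398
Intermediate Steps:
w(-7, -1*(-1))*457 = 14*457 = 6398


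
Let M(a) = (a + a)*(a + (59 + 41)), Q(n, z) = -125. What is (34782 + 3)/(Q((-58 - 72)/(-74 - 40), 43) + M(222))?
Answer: 34785/142843 ≈ 0.24352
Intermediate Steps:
M(a) = 2*a*(100 + a) (M(a) = (2*a)*(a + 100) = (2*a)*(100 + a) = 2*a*(100 + a))
(34782 + 3)/(Q((-58 - 72)/(-74 - 40), 43) + M(222)) = (34782 + 3)/(-125 + 2*222*(100 + 222)) = 34785/(-125 + 2*222*322) = 34785/(-125 + 142968) = 34785/142843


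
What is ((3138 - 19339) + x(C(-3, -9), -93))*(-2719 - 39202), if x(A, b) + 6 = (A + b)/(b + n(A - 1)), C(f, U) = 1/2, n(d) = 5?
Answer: 10869913317/16 ≈ 6.7937e+8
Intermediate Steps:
C(f, U) = ½
x(A, b) = -6 + (A + b)/(5 + b) (x(A, b) = -6 + (A + b)/(b + 5) = -6 + (A + b)/(5 + b))
((3138 - 19339) + x(C(-3, -9), -93))*(-2719 - 39202) = ((3138 - 19339) + (-30 + ½ - 5*(-93))/(5 - 93))*(-2719 - 39202) = (-16201 + (-30 + ½ + 465)/(-88))*(-41921) = (-16201 - 1/88*871/2)*(-41921) = (-16201 - 871/176)*(-41921) = -2852247/176*(-41921) = 10869913317/16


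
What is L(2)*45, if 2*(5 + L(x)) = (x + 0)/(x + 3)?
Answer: -216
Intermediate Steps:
L(x) = -5 + x/(2*(3 + x)) (L(x) = -5 + ((x + 0)/(x + 3))/2 = -5 + (x/(3 + x))/2 = -5 + x/(2*(3 + x)))
L(2)*45 = (3*(-10 - 3*2)/(2*(3 + 2)))*45 = ((3/2)*(-10 - 6)/5)*45 = ((3/2)*(⅕)*(-16))*45 = -24/5*45 = -216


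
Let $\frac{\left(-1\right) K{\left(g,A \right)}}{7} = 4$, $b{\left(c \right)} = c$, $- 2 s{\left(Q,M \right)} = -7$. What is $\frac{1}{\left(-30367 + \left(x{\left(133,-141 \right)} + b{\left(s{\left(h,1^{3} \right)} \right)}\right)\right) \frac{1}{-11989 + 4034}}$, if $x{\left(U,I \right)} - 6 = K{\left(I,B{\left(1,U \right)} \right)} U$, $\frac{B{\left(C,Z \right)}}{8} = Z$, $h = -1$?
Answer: $\frac{15910}{68163} \approx 0.23341$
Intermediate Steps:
$B{\left(C,Z \right)} = 8 Z$
$s{\left(Q,M \right)} = \frac{7}{2}$ ($s{\left(Q,M \right)} = \left(- \frac{1}{2}\right) \left(-7\right) = \frac{7}{2}$)
$K{\left(g,A \right)} = -28$ ($K{\left(g,A \right)} = \left(-7\right) 4 = -28$)
$x{\left(U,I \right)} = 6 - 28 U$
$\frac{1}{\left(-30367 + \left(x{\left(133,-141 \right)} + b{\left(s{\left(h,1^{3} \right)} \right)}\right)\right) \frac{1}{-11989 + 4034}} = \frac{1}{\left(-30367 + \left(\left(6 - 3724\right) + \frac{7}{2}\right)\right) \frac{1}{-11989 + 4034}} = \frac{1}{\left(-30367 + \left(\left(6 - 3724\right) + \frac{7}{2}\right)\right) \frac{1}{-7955}} = \frac{1}{\left(-30367 + \left(-3718 + \frac{7}{2}\right)\right) \left(- \frac{1}{7955}\right)} = \frac{1}{\left(-30367 - \frac{7429}{2}\right) \left(- \frac{1}{7955}\right)} = \frac{1}{\left(- \frac{68163}{2}\right) \left(- \frac{1}{7955}\right)} = \frac{1}{\frac{68163}{15910}} = \frac{15910}{68163}$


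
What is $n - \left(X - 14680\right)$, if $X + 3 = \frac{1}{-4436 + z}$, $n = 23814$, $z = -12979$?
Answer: $\frac{670425256}{17415} \approx 38497.0$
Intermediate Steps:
$X = - \frac{52246}{17415}$ ($X = -3 + \frac{1}{-4436 - 12979} = -3 + \frac{1}{-17415} = -3 - \frac{1}{17415} = - \frac{52246}{17415} \approx -3.0001$)
$n - \left(X - 14680\right) = 23814 - \left(- \frac{52246}{17415} - 14680\right) = 23814 - - \frac{255704446}{17415} = 23814 + \frac{255704446}{17415} = \frac{670425256}{17415}$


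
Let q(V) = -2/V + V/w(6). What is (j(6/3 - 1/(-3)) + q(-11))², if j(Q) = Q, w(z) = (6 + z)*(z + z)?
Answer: 14922769/2509056 ≈ 5.9476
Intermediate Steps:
w(z) = 2*z*(6 + z) (w(z) = (6 + z)*(2*z) = 2*z*(6 + z))
q(V) = -2/V + V/144 (q(V) = -2/V + V/((2*6*(6 + 6))) = -2/V + V/((2*6*12)) = -2/V + V/144)
(j(6/3 - 1/(-3)) + q(-11))² = ((6/3 - 1/(-3)) + (-2/(-11) + (1/144)*(-11)))² = ((6*(⅓) - 1*(-⅓)) + (-2*(-1/11) - 11/144))² = ((2 + ⅓) + (2/11 - 11/144))² = (7/3 + 167/1584)² = (3863/1584)² = 14922769/2509056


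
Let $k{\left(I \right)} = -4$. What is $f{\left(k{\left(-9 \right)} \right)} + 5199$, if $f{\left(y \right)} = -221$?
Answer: $4978$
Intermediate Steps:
$f{\left(k{\left(-9 \right)} \right)} + 5199 = -221 + 5199 = 4978$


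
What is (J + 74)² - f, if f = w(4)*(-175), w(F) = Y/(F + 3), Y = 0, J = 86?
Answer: 25600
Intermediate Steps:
w(F) = 0 (w(F) = 0/(F + 3) = 0/(3 + F) = 0)
f = 0 (f = 0*(-175) = 0)
(J + 74)² - f = (86 + 74)² - 1*0 = 160² + 0 = 25600 + 0 = 25600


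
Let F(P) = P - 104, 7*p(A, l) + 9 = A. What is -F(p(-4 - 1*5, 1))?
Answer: 746/7 ≈ 106.57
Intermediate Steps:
p(A, l) = -9/7 + A/7
F(P) = -104 + P
-F(p(-4 - 1*5, 1)) = -(-104 + (-9/7 + (-4 - 1*5)/7)) = -(-104 + (-9/7 + (-4 - 5)/7)) = -(-104 + (-9/7 + (⅐)*(-9))) = -(-104 + (-9/7 - 9/7)) = -(-104 - 18/7) = -1*(-746/7) = 746/7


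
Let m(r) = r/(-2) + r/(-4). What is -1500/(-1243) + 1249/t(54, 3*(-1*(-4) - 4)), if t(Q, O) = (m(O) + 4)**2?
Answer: 1576507/19888 ≈ 79.269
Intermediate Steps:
m(r) = -3*r/4 (m(r) = r*(-1/2) + r*(-1/4) = -r/2 - r/4 = -3*r/4)
t(Q, O) = (4 - 3*O/4)**2 (t(Q, O) = (-3*O/4 + 4)**2 = (4 - 3*O/4)**2)
-1500/(-1243) + 1249/t(54, 3*(-1*(-4) - 4)) = -1500/(-1243) + 1249/(((-16 + 3*(3*(-1*(-4) - 4)))**2/16)) = -1500*(-1/1243) + 1249/(((-16 + 3*(3*(4 - 4)))**2/16)) = 1500/1243 + 1249/(((-16 + 3*(3*0))**2/16)) = 1500/1243 + 1249/(((-16 + 3*0)**2/16)) = 1500/1243 + 1249/(((-16 + 0)**2/16)) = 1500/1243 + 1249/(((1/16)*(-16)**2)) = 1500/1243 + 1249/(((1/16)*256)) = 1500/1243 + 1249/16 = 1576507/19888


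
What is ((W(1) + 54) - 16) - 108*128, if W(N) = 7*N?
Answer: -13779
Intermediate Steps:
((W(1) + 54) - 16) - 108*128 = ((7*1 + 54) - 16) - 108*128 = ((7 + 54) - 16) - 13824 = (61 - 16) - 13824 = 45 - 13824 = -13779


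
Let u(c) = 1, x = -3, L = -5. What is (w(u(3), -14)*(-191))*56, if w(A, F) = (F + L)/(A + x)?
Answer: -101612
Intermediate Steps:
w(A, F) = (-5 + F)/(-3 + A) (w(A, F) = (F - 5)/(A - 3) = (-5 + F)/(-3 + A))
(w(u(3), -14)*(-191))*56 = (((-5 - 14)/(-3 + 1))*(-191))*56 = ((-19/(-2))*(-191))*56 = (-½*(-19)*(-191))*56 = ((19/2)*(-191))*56 = -3629/2*56 = -101612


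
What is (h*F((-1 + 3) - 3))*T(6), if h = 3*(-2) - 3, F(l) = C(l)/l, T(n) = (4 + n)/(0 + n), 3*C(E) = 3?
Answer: 15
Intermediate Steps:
C(E) = 1 (C(E) = (1/3)*3 = 1)
T(n) = (4 + n)/n
F(l) = 1/l
h = -9 (h = -6 - 3 = -9)
(h*F((-1 + 3) - 3))*T(6) = (-9/((-1 + 3) - 3))*((4 + 6)/6) = (-9/(2 - 3))*((1/6)*10) = -9/(-1)*(5/3) = -9*(-1)*(5/3) = 9*(5/3) = 15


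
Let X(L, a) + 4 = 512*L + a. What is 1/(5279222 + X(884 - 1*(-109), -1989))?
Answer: 1/5785645 ≈ 1.7284e-7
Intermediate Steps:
X(L, a) = -4 + a + 512*L (X(L, a) = -4 + (512*L + a) = -4 + (a + 512*L) = -4 + a + 512*L)
1/(5279222 + X(884 - 1*(-109), -1989)) = 1/(5279222 + (-4 - 1989 + 512*(884 - 1*(-109)))) = 1/(5279222 + (-4 - 1989 + 512*(884 + 109))) = 1/(5279222 + (-4 - 1989 + 512*993)) = 1/(5279222 + (-4 - 1989 + 508416)) = 1/(5279222 + 506423) = 1/5785645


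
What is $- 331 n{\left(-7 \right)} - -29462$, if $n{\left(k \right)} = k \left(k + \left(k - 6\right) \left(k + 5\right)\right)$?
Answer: $73485$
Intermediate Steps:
$n{\left(k \right)} = k \left(k + \left(-6 + k\right) \left(5 + k\right)\right)$
$- 331 n{\left(-7 \right)} - -29462 = - 331 \left(- 7 \left(-30 + \left(-7\right)^{2}\right)\right) - -29462 = - 331 \left(- 7 \left(-30 + 49\right)\right) + 29462 = - 331 \left(\left(-7\right) 19\right) + 29462 = \left(-331\right) \left(-133\right) + 29462 = 44023 + 29462 = 73485$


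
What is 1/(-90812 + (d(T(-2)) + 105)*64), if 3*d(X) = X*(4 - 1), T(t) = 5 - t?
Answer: -1/83644 ≈ -1.1955e-5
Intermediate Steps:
d(X) = X (d(X) = (X*(4 - 1))/3 = (X*3)/3 = (3*X)/3 = X)
1/(-90812 + (d(T(-2)) + 105)*64) = 1/(-90812 + ((5 - 1*(-2)) + 105)*64) = 1/(-90812 + ((5 + 2) + 105)*64) = 1/(-90812 + (7 + 105)*64) = 1/(-90812 + 112*64) = 1/(-90812 + 7168) = 1/(-83644) = -1/83644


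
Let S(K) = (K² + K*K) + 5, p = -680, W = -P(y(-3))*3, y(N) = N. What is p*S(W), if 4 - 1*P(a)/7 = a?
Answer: -29391640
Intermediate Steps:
P(a) = 28 - 7*a
W = -147 (W = -(28 - 7*(-3))*3 = -(28 + 21)*3 = -1*49*3 = -49*3 = -147)
S(K) = 5 + 2*K² (S(K) = (K² + K²) + 5 = 2*K² + 5 = 5 + 2*K²)
p*S(W) = -680*(5 + 2*(-147)²) = -680*(5 + 2*21609) = -680*(5 + 43218) = -680*43223 = -29391640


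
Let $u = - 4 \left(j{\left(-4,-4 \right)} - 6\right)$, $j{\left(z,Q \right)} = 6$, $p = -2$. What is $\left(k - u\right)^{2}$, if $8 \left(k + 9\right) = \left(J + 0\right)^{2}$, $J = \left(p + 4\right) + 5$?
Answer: $\frac{529}{64} \approx 8.2656$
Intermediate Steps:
$J = 7$ ($J = \left(-2 + 4\right) + 5 = 2 + 5 = 7$)
$k = - \frac{23}{8}$ ($k = -9 + \frac{\left(7 + 0\right)^{2}}{8} = -9 + \frac{7^{2}}{8} = -9 + \frac{1}{8} \cdot 49 = -9 + \frac{49}{8} = - \frac{23}{8} \approx -2.875$)
$u = 0$ ($u = - 4 \left(6 - 6\right) = \left(-4\right) 0 = 0$)
$\left(k - u\right)^{2} = \left(- \frac{23}{8} - 0\right)^{2} = \left(- \frac{23}{8} + 0\right)^{2} = \left(- \frac{23}{8}\right)^{2} = \frac{529}{64}$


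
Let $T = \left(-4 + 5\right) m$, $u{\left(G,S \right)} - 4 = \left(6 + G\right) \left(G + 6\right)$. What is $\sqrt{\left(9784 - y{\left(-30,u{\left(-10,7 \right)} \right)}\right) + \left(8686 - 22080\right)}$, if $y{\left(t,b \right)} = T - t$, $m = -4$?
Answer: $6 i \sqrt{101} \approx 60.299 i$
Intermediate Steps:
$u{\left(G,S \right)} = 4 + \left(6 + G\right)^{2}$ ($u{\left(G,S \right)} = 4 + \left(6 + G\right) \left(G + 6\right) = 4 + \left(6 + G\right) \left(6 + G\right) = 4 + \left(6 + G\right)^{2}$)
$T = -4$ ($T = \left(-4 + 5\right) \left(-4\right) = 1 \left(-4\right) = -4$)
$y{\left(t,b \right)} = -4 - t$
$\sqrt{\left(9784 - y{\left(-30,u{\left(-10,7 \right)} \right)}\right) + \left(8686 - 22080\right)} = \sqrt{\left(9784 - \left(-4 - -30\right)\right) + \left(8686 - 22080\right)} = \sqrt{\left(9784 - \left(-4 + 30\right)\right) - 13394} = \sqrt{\left(9784 - 26\right) - 13394} = \sqrt{9758 - 13394} = \sqrt{-3636} = 6 i \sqrt{101}$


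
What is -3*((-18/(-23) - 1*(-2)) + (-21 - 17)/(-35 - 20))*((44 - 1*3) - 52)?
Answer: 13182/115 ≈ 114.63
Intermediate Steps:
-3*((-18/(-23) - 1*(-2)) + (-21 - 17)/(-35 - 20))*((44 - 1*3) - 52) = -3*((-18*(-1/23) + 2) - 38/(-55))*((44 - 3) - 52) = -3*((18/23 + 2) - 38*(-1/55))*(41 - 52) = -3*(64/23 + 38/55)*(-11) = -13182*(-11)/1265 = -3*(-4394/115) = 13182/115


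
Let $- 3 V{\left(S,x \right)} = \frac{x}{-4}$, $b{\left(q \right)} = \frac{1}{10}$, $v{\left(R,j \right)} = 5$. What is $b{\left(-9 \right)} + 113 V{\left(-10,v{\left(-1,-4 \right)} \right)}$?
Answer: $\frac{2831}{60} \approx 47.183$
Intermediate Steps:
$b{\left(q \right)} = \frac{1}{10}$
$V{\left(S,x \right)} = \frac{x}{12}$ ($V{\left(S,x \right)} = - \frac{x \frac{1}{-4}}{3} = - \frac{x \left(- \frac{1}{4}\right)}{3} = - \frac{\left(- \frac{1}{4}\right) x}{3} = \frac{x}{12}$)
$b{\left(-9 \right)} + 113 V{\left(-10,v{\left(-1,-4 \right)} \right)} = \frac{1}{10} + 113 \cdot \frac{1}{12} \cdot 5 = \frac{1}{10} + 113 \cdot \frac{5}{12} = \frac{1}{10} + \frac{565}{12} = \frac{2831}{60}$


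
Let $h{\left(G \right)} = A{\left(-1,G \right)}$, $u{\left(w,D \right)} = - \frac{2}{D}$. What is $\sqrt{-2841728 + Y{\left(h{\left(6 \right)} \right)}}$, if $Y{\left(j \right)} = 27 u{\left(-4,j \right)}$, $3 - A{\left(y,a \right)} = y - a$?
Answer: $\frac{11 i \sqrt{587135}}{5} \approx 1685.7 i$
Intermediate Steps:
$A{\left(y,a \right)} = 3 + a - y$ ($A{\left(y,a \right)} = 3 - \left(y - a\right) = 3 + \left(a - y\right) = 3 + a - y$)
$h{\left(G \right)} = 4 + G$ ($h{\left(G \right)} = 3 + G - -1 = 3 + G + 1 = 4 + G$)
$Y{\left(j \right)} = - \frac{54}{j}$ ($Y{\left(j \right)} = 27 \left(- \frac{2}{j}\right) = - \frac{54}{j}$)
$\sqrt{-2841728 + Y{\left(h{\left(6 \right)} \right)}} = \sqrt{-2841728 - \frac{54}{4 + 6}} = \sqrt{-2841728 - \frac{54}{10}} = \sqrt{-2841728 - \frac{27}{5}} = \sqrt{- \frac{14208667}{5}} = \frac{11 i \sqrt{587135}}{5}$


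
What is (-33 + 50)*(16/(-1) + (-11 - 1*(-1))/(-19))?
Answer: -4998/19 ≈ -263.05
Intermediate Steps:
(-33 + 50)*(16/(-1) + (-11 - 1*(-1))/(-19)) = 17*(16*(-1) + (-11 + 1)*(-1/19)) = 17*(-16 - 10*(-1/19)) = 17*(-16 + 10/19) = 17*(-294/19) = -4998/19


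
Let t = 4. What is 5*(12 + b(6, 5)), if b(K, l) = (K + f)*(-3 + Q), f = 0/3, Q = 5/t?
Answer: 15/2 ≈ 7.5000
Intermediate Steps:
Q = 5/4 ≈ 1.2500
f = 0 (f = 0*(⅓) = 0)
b(K, l) = -7*K/4 (b(K, l) = (K + 0)*(-3 + 5/4) = K*(-7/4) = -7*K/4)
5*(12 + b(6, 5)) = 5*(12 - 7/4*6) = 5*(12 - 21/2) = 5*(3/2) = 15/2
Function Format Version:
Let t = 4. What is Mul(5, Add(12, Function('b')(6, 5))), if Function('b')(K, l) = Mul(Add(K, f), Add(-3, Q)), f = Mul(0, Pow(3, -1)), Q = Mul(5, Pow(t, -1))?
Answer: Rational(15, 2) ≈ 7.5000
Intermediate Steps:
Q = Rational(5, 4) (Q = Mul(5, Pow(4, -1)) = Mul(5, Rational(1, 4)) = Rational(5, 4) ≈ 1.2500)
f = 0 (f = Mul(0, Rational(1, 3)) = 0)
Function('b')(K, l) = Mul(Rational(-7, 4), K) (Function('b')(K, l) = Mul(Add(K, 0), Add(-3, Rational(5, 4))) = Mul(K, Rational(-7, 4)) = Mul(Rational(-7, 4), K))
Mul(5, Add(12, Function('b')(6, 5))) = Mul(5, Add(12, Mul(Rational(-7, 4), 6))) = Mul(5, Add(12, Rational(-21, 2))) = Mul(5, Rational(3, 2)) = Rational(15, 2)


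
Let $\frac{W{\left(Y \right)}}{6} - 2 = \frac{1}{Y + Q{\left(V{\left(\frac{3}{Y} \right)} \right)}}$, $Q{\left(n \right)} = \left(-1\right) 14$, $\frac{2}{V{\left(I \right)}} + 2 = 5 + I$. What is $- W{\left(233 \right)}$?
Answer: $- \frac{878}{73} \approx -12.027$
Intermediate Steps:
$V{\left(I \right)} = \frac{2}{3 + I}$ ($V{\left(I \right)} = \frac{2}{-2 + \left(5 + I\right)} = \frac{2}{3 + I}$)
$Q{\left(n \right)} = -14$
$W{\left(Y \right)} = 12 + \frac{6}{-14 + Y}$ ($W{\left(Y \right)} = 12 + \frac{6}{Y - 14} = 12 + \frac{6}{-14 + Y}$)
$- W{\left(233 \right)} = - \frac{6 \left(-27 + 2 \cdot 233\right)}{-14 + 233} = - \frac{6 \left(-27 + 466\right)}{219} = - \frac{6 \cdot 439}{219} = \left(-1\right) \frac{878}{73} = - \frac{878}{73}$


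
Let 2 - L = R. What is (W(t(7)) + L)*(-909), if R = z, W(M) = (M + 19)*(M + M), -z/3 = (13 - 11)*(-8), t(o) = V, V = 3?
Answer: -78174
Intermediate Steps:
t(o) = 3
z = 48 (z = -3*(13 - 11)*(-8) = -6*(-8) = -3*(-16) = 48)
W(M) = 2*M*(19 + M) (W(M) = (19 + M)*(2*M) = 2*M*(19 + M))
R = 48
L = -46 (L = 2 - 1*48 = 2 - 48 = -46)
(W(t(7)) + L)*(-909) = (2*3*(19 + 3) - 46)*(-909) = (2*3*22 - 46)*(-909) = (132 - 46)*(-909) = 86*(-909) = -78174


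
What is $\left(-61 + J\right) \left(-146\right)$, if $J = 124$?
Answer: $-9198$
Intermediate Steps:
$\left(-61 + J\right) \left(-146\right) = \left(-61 + 124\right) \left(-146\right) = 63 \left(-146\right) = -9198$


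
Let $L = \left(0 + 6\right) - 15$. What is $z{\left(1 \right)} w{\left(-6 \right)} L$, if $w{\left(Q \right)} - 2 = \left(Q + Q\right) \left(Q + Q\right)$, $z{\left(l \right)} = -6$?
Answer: $7884$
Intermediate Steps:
$w{\left(Q \right)} = 2 + 4 Q^{2}$ ($w{\left(Q \right)} = 2 + \left(Q + Q\right) \left(Q + Q\right) = 2 + 2 Q 2 Q = 2 + 4 Q^{2}$)
$L = -9$ ($L = 6 - 15 = -9$)
$z{\left(1 \right)} w{\left(-6 \right)} L = - 6 \left(2 + 4 \left(-6\right)^{2}\right) \left(-9\right) = - 6 \left(2 + 4 \cdot 36\right) \left(-9\right) = - 6 \left(2 + 144\right) \left(-9\right) = \left(-6\right) 146 \left(-9\right) = \left(-876\right) \left(-9\right) = 7884$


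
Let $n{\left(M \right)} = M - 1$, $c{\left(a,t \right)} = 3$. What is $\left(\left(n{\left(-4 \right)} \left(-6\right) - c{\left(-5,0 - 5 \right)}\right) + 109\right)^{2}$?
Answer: $18496$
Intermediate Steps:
$n{\left(M \right)} = -1 + M$ ($n{\left(M \right)} = M - 1 = -1 + M$)
$\left(\left(n{\left(-4 \right)} \left(-6\right) - c{\left(-5,0 - 5 \right)}\right) + 109\right)^{2} = \left(\left(\left(-1 - 4\right) \left(-6\right) + \left(0 - 3\right)\right) + 109\right)^{2} = \left(\left(\left(-5\right) \left(-6\right) + \left(0 - 3\right)\right) + 109\right)^{2} = \left(\left(30 - 3\right) + 109\right)^{2} = \left(27 + 109\right)^{2} = 136^{2} = 18496$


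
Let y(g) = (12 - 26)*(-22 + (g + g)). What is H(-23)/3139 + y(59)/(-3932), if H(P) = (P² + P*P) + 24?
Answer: 2118310/3085637 ≈ 0.68651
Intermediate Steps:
H(P) = 24 + 2*P² (H(P) = (P² + P²) + 24 = 2*P² + 24 = 24 + 2*P²)
y(g) = 308 - 28*g (y(g) = -14*(-22 + 2*g) = 308 - 28*g)
H(-23)/3139 + y(59)/(-3932) = (24 + 2*(-23)²)/3139 + (308 - 28*59)/(-3932) = (24 + 2*529)*(1/3139) + (308 - 1652)*(-1/3932) = (24 + 1058)*(1/3139) - 1344*(-1/3932) = 1082*(1/3139) + 336/983 = 1082/3139 + 336/983 = 2118310/3085637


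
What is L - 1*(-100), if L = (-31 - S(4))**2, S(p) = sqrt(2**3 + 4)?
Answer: 1073 + 124*sqrt(3) ≈ 1287.8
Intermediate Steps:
S(p) = 2*sqrt(3) (S(p) = sqrt(8 + 4) = sqrt(12) = 2*sqrt(3))
L = (-31 - 2*sqrt(3))**2 ≈ 1187.8
L - 1*(-100) = (973 + 124*sqrt(3)) - 1*(-100) = (973 + 124*sqrt(3)) + 100 = 1073 + 124*sqrt(3)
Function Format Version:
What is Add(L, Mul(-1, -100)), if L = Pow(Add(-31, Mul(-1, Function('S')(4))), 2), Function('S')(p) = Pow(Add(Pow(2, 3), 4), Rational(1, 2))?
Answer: Add(1073, Mul(124, Pow(3, Rational(1, 2)))) ≈ 1287.8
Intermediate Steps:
Function('S')(p) = Mul(2, Pow(3, Rational(1, 2))) (Function('S')(p) = Pow(Add(8, 4), Rational(1, 2)) = Pow(12, Rational(1, 2)) = Mul(2, Pow(3, Rational(1, 2))))
L = Pow(Add(-31, Mul(-2, Pow(3, Rational(1, 2)))), 2) (L = Pow(Add(-31, Mul(-1, Mul(2, Pow(3, Rational(1, 2))))), 2) = Pow(Add(-31, Mul(-2, Pow(3, Rational(1, 2)))), 2) ≈ 1187.8)
Add(L, Mul(-1, -100)) = Add(Add(973, Mul(124, Pow(3, Rational(1, 2)))), Mul(-1, -100)) = Add(Add(973, Mul(124, Pow(3, Rational(1, 2)))), 100) = Add(1073, Mul(124, Pow(3, Rational(1, 2))))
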